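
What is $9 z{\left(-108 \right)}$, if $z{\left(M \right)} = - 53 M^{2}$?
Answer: $-5563728$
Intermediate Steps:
$9 z{\left(-108 \right)} = 9 \left(- 53 \left(-108\right)^{2}\right) = 9 \left(\left(-53\right) 11664\right) = 9 \left(-618192\right) = -5563728$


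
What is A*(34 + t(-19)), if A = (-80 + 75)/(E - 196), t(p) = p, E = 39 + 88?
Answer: 25/23 ≈ 1.0870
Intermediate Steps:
E = 127
A = 5/69 (A = (-80 + 75)/(127 - 196) = -5/(-69) = -5*(-1/69) = 5/69 ≈ 0.072464)
A*(34 + t(-19)) = 5*(34 - 19)/69 = (5/69)*15 = 25/23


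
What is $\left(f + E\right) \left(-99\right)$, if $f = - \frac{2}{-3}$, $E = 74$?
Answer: $-7392$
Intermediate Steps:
$f = \frac{2}{3}$ ($f = \left(-2\right) \left(- \frac{1}{3}\right) = \frac{2}{3} \approx 0.66667$)
$\left(f + E\right) \left(-99\right) = \left(\frac{2}{3} + 74\right) \left(-99\right) = \frac{224}{3} \left(-99\right) = -7392$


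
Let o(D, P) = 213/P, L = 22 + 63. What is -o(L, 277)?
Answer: -213/277 ≈ -0.76895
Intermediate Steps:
L = 85
-o(L, 277) = -213/277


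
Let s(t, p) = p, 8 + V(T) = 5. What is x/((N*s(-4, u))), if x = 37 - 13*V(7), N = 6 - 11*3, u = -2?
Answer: 38/27 ≈ 1.4074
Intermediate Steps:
V(T) = -3 (V(T) = -8 + 5 = -3)
N = -27 (N = 6 - 33 = -27)
x = 76 (x = 37 - 13*(-3) = 37 + 39 = 76)
x/((N*s(-4, u))) = 76/((-27*(-2))) = 76/54 = 76*(1/54) = 38/27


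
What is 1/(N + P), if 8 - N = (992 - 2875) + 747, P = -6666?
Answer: -1/5522 ≈ -0.00018109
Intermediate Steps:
N = 1144 (N = 8 - ((992 - 2875) + 747) = 8 - (-1883 + 747) = 8 - 1*(-1136) = 8 + 1136 = 1144)
1/(N + P) = 1/(1144 - 6666) = 1/(-5522) = -1/5522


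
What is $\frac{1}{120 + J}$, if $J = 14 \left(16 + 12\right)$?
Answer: $\frac{1}{512} \approx 0.0019531$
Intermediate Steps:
$J = 392$ ($J = 14 \cdot 28 = 392$)
$\frac{1}{120 + J} = \frac{1}{120 + 392} = \frac{1}{512}$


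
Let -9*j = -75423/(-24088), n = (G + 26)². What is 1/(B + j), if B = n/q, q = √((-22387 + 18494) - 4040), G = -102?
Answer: -14412588913992/174225156287400469 + 30162766980096*I*√7933/174225156287400469 ≈ -8.2724e-5 + 0.01542*I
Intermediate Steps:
q = I*√7933 (q = √(-3893 - 4040) = √(-7933) = I*√7933 ≈ 89.067*I)
n = 5776 (n = (-102 + 26)² = (-76)² = 5776)
j = -25141/72264 (j = -(-25141)/(3*(-24088)) = -(-25141)*(-1)/(3*24088) = -⅑*75423/24088 = -25141/72264 ≈ -0.34790)
B = -5776*I*√7933/7933 (B = 5776/((I*√7933)) = 5776*(-I*√7933/7933) = -5776*I*√7933/7933 ≈ -64.85*I)
1/(B + j) = 1/(-5776*I*√7933/7933 - 25141/72264) = 1/(-25141/72264 - 5776*I*√7933/7933)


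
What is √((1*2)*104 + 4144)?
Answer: 16*√17 ≈ 65.970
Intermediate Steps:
√((1*2)*104 + 4144) = √(2*104 + 4144) = √(208 + 4144) = √4352 = 16*√17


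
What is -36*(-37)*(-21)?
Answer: -27972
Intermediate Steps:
-36*(-37)*(-21) = 1332*(-21) = -27972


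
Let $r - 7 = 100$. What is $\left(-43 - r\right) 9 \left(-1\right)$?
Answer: $1350$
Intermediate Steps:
$r = 107$ ($r = 7 + 100 = 107$)
$\left(-43 - r\right) 9 \left(-1\right) = \left(-43 - 107\right) 9 \left(-1\right) = \left(-43 - 107\right) \left(-9\right) = \left(-150\right) \left(-9\right) = 1350$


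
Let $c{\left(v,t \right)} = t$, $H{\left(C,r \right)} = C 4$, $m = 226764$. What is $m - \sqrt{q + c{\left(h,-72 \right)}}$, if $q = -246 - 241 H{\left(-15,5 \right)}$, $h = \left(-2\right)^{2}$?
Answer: $226764 - \sqrt{14142} \approx 2.2665 \cdot 10^{5}$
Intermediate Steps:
$h = 4$
$H{\left(C,r \right)} = 4 C$
$q = 14214$ ($q = -246 - 241 \cdot 4 \left(-15\right) = -246 - -14460 = -246 + 14460 = 14214$)
$m - \sqrt{q + c{\left(h,-72 \right)}} = 226764 - \sqrt{14214 - 72} = 226764 - \sqrt{14142}$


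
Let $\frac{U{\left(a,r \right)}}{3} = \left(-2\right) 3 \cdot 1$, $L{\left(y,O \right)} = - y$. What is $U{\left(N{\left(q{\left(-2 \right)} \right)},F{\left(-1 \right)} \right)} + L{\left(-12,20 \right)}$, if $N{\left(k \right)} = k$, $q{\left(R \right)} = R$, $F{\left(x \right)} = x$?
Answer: $-6$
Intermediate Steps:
$U{\left(a,r \right)} = -18$ ($U{\left(a,r \right)} = 3 \left(-2\right) 3 \cdot 1 = 3 \left(\left(-6\right) 1\right) = 3 \left(-6\right) = -18$)
$U{\left(N{\left(q{\left(-2 \right)} \right)},F{\left(-1 \right)} \right)} + L{\left(-12,20 \right)} = -18 - -12 = -18 + 12 = -6$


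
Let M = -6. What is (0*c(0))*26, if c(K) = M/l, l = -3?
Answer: 0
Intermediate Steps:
c(K) = 2 (c(K) = -6/(-3) = -6*(-⅓) = 2)
(0*c(0))*26 = (0*2)*26 = 0*26 = 0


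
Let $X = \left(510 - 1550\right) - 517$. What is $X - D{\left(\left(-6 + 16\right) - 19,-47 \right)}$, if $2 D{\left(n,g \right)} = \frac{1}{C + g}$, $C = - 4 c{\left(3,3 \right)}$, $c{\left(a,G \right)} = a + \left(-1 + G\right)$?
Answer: $- \frac{208637}{134} \approx -1557.0$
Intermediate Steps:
$c{\left(a,G \right)} = -1 + G + a$
$C = -20$ ($C = - 4 \left(-1 + 3 + 3\right) = \left(-4\right) 5 = -20$)
$D{\left(n,g \right)} = \frac{1}{2 \left(-20 + g\right)}$
$X = -1557$ ($X = -1040 - 517 = -1557$)
$X - D{\left(\left(-6 + 16\right) - 19,-47 \right)} = -1557 - \frac{1}{2 \left(-20 - 47\right)} = -1557 - \frac{1}{2 \left(-67\right)} = -1557 - \frac{1}{2} \left(- \frac{1}{67}\right) = -1557 - - \frac{1}{134} = -1557 + \frac{1}{134} = - \frac{208637}{134}$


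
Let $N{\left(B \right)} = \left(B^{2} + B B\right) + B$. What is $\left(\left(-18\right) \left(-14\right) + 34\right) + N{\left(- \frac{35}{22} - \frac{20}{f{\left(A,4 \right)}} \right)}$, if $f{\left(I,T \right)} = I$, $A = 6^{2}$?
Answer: $\frac{2872361}{9801} \approx 293.07$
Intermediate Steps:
$A = 36$
$N{\left(B \right)} = B + 2 B^{2}$ ($N{\left(B \right)} = \left(B^{2} + B^{2}\right) + B = 2 B^{2} + B = B + 2 B^{2}$)
$\left(\left(-18\right) \left(-14\right) + 34\right) + N{\left(- \frac{35}{22} - \frac{20}{f{\left(A,4 \right)}} \right)} = \left(\left(-18\right) \left(-14\right) + 34\right) + \left(- \frac{35}{22} - \frac{20}{36}\right) \left(1 + 2 \left(- \frac{35}{22} - \frac{20}{36}\right)\right) = \left(252 + 34\right) + \left(\left(-35\right) \frac{1}{22} - \frac{5}{9}\right) \left(1 + 2 \left(\left(-35\right) \frac{1}{22} - \frac{5}{9}\right)\right) = 286 + \left(- \frac{35}{22} - \frac{5}{9}\right) \left(1 + 2 \left(- \frac{35}{22} - \frac{5}{9}\right)\right) = 286 - \frac{425 \left(1 + 2 \left(- \frac{425}{198}\right)\right)}{198} = 286 - \frac{425 \left(1 - \frac{425}{99}\right)}{198} = 286 - - \frac{69275}{9801} = 286 + \frac{69275}{9801} = \frac{2872361}{9801}$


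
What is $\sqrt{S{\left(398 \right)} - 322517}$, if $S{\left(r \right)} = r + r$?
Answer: $i \sqrt{321721} \approx 567.2 i$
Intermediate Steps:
$S{\left(r \right)} = 2 r$
$\sqrt{S{\left(398 \right)} - 322517} = \sqrt{2 \cdot 398 - 322517} = \sqrt{796 - 322517} = \sqrt{-321721} = i \sqrt{321721}$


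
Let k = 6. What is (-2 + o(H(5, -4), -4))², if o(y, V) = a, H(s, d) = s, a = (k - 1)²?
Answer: 529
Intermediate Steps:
a = 25 (a = (6 - 1)² = 5² = 25)
o(y, V) = 25
(-2 + o(H(5, -4), -4))² = (-2 + 25)² = 23² = 529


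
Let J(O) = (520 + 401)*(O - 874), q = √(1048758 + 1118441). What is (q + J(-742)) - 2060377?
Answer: -3548713 + √2167199 ≈ -3.5472e+6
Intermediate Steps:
q = √2167199 ≈ 1472.1
J(O) = -804954 + 921*O (J(O) = 921*(-874 + O) = -804954 + 921*O)
(q + J(-742)) - 2060377 = (√2167199 + (-804954 + 921*(-742))) - 2060377 = (√2167199 + (-804954 - 683382)) - 2060377 = (√2167199 - 1488336) - 2060377 = (-1488336 + √2167199) - 2060377 = -3548713 + √2167199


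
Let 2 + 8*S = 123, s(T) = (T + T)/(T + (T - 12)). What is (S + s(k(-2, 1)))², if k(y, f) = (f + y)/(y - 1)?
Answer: 4198401/18496 ≈ 226.99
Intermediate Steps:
k(y, f) = (f + y)/(-1 + y)
s(T) = 2*T/(-12 + 2*T) (s(T) = (2*T)/(T + (-12 + T)) = (2*T)/(-12 + 2*T) = 2*T/(-12 + 2*T))
S = 121/8 (S = -¼ + (⅛)*123 = -¼ + 123/8 = 121/8 ≈ 15.125)
(S + s(k(-2, 1)))² = (121/8 + ((1 - 2)/(-1 - 2))/(-6 + (1 - 2)/(-1 - 2)))² = (121/8 + (-1/(-3))/(-6 - 1/(-3)))² = (121/8 + (-⅓*(-1))/(-6 - ⅓*(-1)))² = (121/8 + 1/(3*(-6 + ⅓)))² = (121/8 + 1/(3*(-17/3)))² = (121/8 + (⅓)*(-3/17))² = (121/8 - 1/17)² = (2049/136)² = 4198401/18496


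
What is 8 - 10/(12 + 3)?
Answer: 22/3 ≈ 7.3333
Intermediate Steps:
8 - 10/(12 + 3) = 8 - 10/15 = 8 - 10*1/15 = 8 - ⅔ = 22/3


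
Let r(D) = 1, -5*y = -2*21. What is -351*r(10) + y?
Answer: -1713/5 ≈ -342.60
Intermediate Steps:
y = 42/5 (y = -(-2)*21/5 = -⅕*(-42) = 42/5 ≈ 8.4000)
-351*r(10) + y = -351*1 + 42/5 = -351 + 42/5 = -1713/5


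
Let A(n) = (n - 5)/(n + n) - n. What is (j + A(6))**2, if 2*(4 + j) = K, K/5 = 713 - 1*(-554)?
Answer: 1435727881/144 ≈ 9.9703e+6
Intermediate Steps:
K = 6335 (K = 5*(713 - 1*(-554)) = 5*(713 + 554) = 5*1267 = 6335)
j = 6327/2 (j = -4 + (1/2)*6335 = -4 + 6335/2 = 6327/2 ≈ 3163.5)
A(n) = -n + (-5 + n)/(2*n) (A(n) = (-5 + n)/((2*n)) - n = (-5 + n)*(1/(2*n)) - n = (-5 + n)/(2*n) - n = -n + (-5 + n)/(2*n))
(j + A(6))**2 = (6327/2 + (1/2 - 1*6 - 5/2/6))**2 = (6327/2 + (1/2 - 6 - 5/2*1/6))**2 = (6327/2 + (1/2 - 6 - 5/12))**2 = (6327/2 - 71/12)**2 = (37891/12)**2 = 1435727881/144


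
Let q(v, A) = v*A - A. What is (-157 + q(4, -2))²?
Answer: 26569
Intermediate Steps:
q(v, A) = -A + A*v (q(v, A) = A*v - A = -A + A*v)
(-157 + q(4, -2))² = (-157 - 2*(-1 + 4))² = (-157 - 2*3)² = (-157 - 6)² = (-163)² = 26569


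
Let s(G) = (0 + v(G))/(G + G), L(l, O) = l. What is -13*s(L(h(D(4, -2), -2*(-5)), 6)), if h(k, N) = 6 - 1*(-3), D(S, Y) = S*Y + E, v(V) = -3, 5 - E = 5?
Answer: 13/6 ≈ 2.1667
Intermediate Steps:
E = 0 (E = 5 - 1*5 = 5 - 5 = 0)
D(S, Y) = S*Y (D(S, Y) = S*Y + 0 = S*Y)
h(k, N) = 9 (h(k, N) = 6 + 3 = 9)
s(G) = -3/(2*G) (s(G) = (0 - 3)/(G + G) = -3*1/(2*G) = -3/(2*G))
-13*s(L(h(D(4, -2), -2*(-5)), 6)) = -(-39)/(2*9) = -13*(-1/6) = 13/6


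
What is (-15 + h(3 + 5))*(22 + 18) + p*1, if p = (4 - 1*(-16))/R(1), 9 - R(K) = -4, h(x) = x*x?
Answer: 25500/13 ≈ 1961.5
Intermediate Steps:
h(x) = x²
R(K) = 13 (R(K) = 9 - 1*(-4) = 9 + 4 = 13)
p = 20/13 (p = (4 - 1*(-16))/13 = (4 + 16)*(1/13) = 20*(1/13) = 20/13 ≈ 1.5385)
(-15 + h(3 + 5))*(22 + 18) + p*1 = (-15 + (3 + 5)²)*(22 + 18) + (20/13)*1 = (-15 + 8²)*40 + 20/13 = (-15 + 64)*40 + 20/13 = 49*40 + 20/13 = 1960 + 20/13 = 25500/13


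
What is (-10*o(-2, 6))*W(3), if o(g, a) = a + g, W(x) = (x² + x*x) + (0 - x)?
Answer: -600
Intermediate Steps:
W(x) = -x + 2*x² (W(x) = (x² + x²) - x = 2*x² - x = -x + 2*x²)
(-10*o(-2, 6))*W(3) = (-10*(6 - 2))*(3*(-1 + 2*3)) = (-10*4)*(3*(-1 + 6)) = -120*5 = -40*15 = -600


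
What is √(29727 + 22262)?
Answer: 7*√1061 ≈ 228.01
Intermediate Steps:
√(29727 + 22262) = √51989 = 7*√1061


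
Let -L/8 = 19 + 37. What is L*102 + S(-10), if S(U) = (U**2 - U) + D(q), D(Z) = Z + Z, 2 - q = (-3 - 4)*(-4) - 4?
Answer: -45630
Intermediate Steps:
q = -22 (q = 2 - ((-3 - 4)*(-4) - 4) = 2 - (-7*(-4) - 4) = 2 - (28 - 4) = 2 - 1*24 = 2 - 24 = -22)
D(Z) = 2*Z
L = -448 (L = -8*(19 + 37) = -8*56 = -448)
S(U) = -44 + U**2 - U (S(U) = (U**2 - U) + 2*(-22) = (U**2 - U) - 44 = -44 + U**2 - U)
L*102 + S(-10) = -448*102 + (-44 + (-10)**2 - 1*(-10)) = -45696 + (-44 + 100 + 10) = -45696 + 66 = -45630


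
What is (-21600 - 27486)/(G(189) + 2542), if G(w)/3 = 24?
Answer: -24543/1307 ≈ -18.778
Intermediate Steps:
G(w) = 72 (G(w) = 3*24 = 72)
(-21600 - 27486)/(G(189) + 2542) = (-21600 - 27486)/(72 + 2542) = -49086/2614 = -49086*1/2614 = -24543/1307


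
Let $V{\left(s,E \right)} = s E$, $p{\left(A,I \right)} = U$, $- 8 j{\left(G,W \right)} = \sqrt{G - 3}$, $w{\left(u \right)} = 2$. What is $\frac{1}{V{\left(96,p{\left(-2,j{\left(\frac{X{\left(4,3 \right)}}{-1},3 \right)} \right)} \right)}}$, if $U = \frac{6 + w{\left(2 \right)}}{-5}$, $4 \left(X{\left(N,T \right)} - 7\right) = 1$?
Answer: $- \frac{5}{768} \approx -0.0065104$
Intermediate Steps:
$X{\left(N,T \right)} = \frac{29}{4}$ ($X{\left(N,T \right)} = 7 + \frac{1}{4} \cdot 1 = 7 + \frac{1}{4} = \frac{29}{4}$)
$U = - \frac{8}{5}$ ($U = \frac{6 + 2}{-5} = \left(- \frac{1}{5}\right) 8 = - \frac{8}{5} \approx -1.6$)
$j{\left(G,W \right)} = - \frac{\sqrt{-3 + G}}{8}$ ($j{\left(G,W \right)} = - \frac{\sqrt{G - 3}}{8} = - \frac{\sqrt{-3 + G}}{8}$)
$p{\left(A,I \right)} = - \frac{8}{5}$
$V{\left(s,E \right)} = E s$
$\frac{1}{V{\left(96,p{\left(-2,j{\left(\frac{X{\left(4,3 \right)}}{-1},3 \right)} \right)} \right)}} = \frac{1}{\left(- \frac{8}{5}\right) 96} = \frac{1}{- \frac{768}{5}} = - \frac{5}{768}$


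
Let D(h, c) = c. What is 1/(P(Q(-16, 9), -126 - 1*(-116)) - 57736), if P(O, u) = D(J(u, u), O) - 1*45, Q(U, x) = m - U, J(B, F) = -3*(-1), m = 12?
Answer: -1/57753 ≈ -1.7315e-5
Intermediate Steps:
J(B, F) = 3
Q(U, x) = 12 - U
P(O, u) = -45 + O (P(O, u) = O - 1*45 = O - 45 = -45 + O)
1/(P(Q(-16, 9), -126 - 1*(-116)) - 57736) = 1/((-45 + (12 - 1*(-16))) - 57736) = 1/((-45 + (12 + 16)) - 57736) = 1/((-45 + 28) - 57736) = 1/(-17 - 57736) = 1/(-57753) = -1/57753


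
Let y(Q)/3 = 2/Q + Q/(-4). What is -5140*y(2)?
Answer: -7710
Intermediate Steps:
y(Q) = 6/Q - 3*Q/4 (y(Q) = 3*(2/Q + Q/(-4)) = 3*(2/Q + Q*(-¼)) = 3*(2/Q - Q/4) = 6/Q - 3*Q/4)
-5140*y(2) = -5140*(6/2 - ¾*2) = -5140*(6*(½) - 3/2) = -5140*(3 - 3/2) = -5140*3/2 = -7710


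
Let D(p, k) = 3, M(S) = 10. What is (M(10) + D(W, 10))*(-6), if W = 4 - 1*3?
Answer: -78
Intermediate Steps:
W = 1 (W = 4 - 3 = 1)
(M(10) + D(W, 10))*(-6) = (10 + 3)*(-6) = 13*(-6) = -78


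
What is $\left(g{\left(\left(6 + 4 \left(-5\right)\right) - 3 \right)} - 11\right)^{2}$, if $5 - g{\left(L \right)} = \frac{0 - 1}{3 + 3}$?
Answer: $\frac{1225}{36} \approx 34.028$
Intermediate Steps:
$g{\left(L \right)} = \frac{31}{6}$ ($g{\left(L \right)} = 5 - \frac{0 - 1}{3 + 3} = 5 - - \frac{1}{6} = 5 + \frac{1}{6} = \frac{31}{6}$)
$\left(g{\left(\left(6 + 4 \left(-5\right)\right) - 3 \right)} - 11\right)^{2} = \left(\frac{31}{6} - 11\right)^{2} = \left(- \frac{35}{6}\right)^{2} = \frac{1225}{36}$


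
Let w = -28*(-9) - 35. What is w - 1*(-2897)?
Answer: 3114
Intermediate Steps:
w = 217 (w = 252 - 35 = 217)
w - 1*(-2897) = 217 - 1*(-2897) = 217 + 2897 = 3114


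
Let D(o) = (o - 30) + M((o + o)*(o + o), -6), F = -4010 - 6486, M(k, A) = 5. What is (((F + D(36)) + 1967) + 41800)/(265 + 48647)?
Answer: 5547/8152 ≈ 0.68045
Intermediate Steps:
F = -10496
D(o) = -25 + o (D(o) = (o - 30) + 5 = (-30 + o) + 5 = -25 + o)
(((F + D(36)) + 1967) + 41800)/(265 + 48647) = (((-10496 + (-25 + 36)) + 1967) + 41800)/(265 + 48647) = (((-10496 + 11) + 1967) + 41800)/48912 = ((-10485 + 1967) + 41800)*(1/48912) = (-8518 + 41800)*(1/48912) = 33282*(1/48912) = 5547/8152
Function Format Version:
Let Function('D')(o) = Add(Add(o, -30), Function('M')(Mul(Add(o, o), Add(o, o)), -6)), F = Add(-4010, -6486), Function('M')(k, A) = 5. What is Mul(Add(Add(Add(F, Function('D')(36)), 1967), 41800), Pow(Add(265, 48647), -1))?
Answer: Rational(5547, 8152) ≈ 0.68045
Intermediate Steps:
F = -10496
Function('D')(o) = Add(-25, o) (Function('D')(o) = Add(Add(o, -30), 5) = Add(Add(-30, o), 5) = Add(-25, o))
Mul(Add(Add(Add(F, Function('D')(36)), 1967), 41800), Pow(Add(265, 48647), -1)) = Mul(Add(Add(Add(-10496, Add(-25, 36)), 1967), 41800), Pow(Add(265, 48647), -1)) = Mul(Add(Add(Add(-10496, 11), 1967), 41800), Pow(48912, -1)) = Mul(Add(Add(-10485, 1967), 41800), Rational(1, 48912)) = Mul(Add(-8518, 41800), Rational(1, 48912)) = Mul(33282, Rational(1, 48912)) = Rational(5547, 8152)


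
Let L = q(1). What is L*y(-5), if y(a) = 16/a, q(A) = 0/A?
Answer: 0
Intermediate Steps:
q(A) = 0
L = 0
L*y(-5) = 0*(16/(-5)) = 0*(16*(-1/5)) = 0*(-16/5) = 0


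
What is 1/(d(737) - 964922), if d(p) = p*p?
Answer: -1/421753 ≈ -2.3711e-6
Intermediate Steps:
d(p) = p²
1/(d(737) - 964922) = 1/(737² - 964922) = 1/(543169 - 964922) = 1/(-421753) = -1/421753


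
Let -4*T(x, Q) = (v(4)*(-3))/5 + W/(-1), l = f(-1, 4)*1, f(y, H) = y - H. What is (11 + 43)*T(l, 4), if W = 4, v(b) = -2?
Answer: 189/5 ≈ 37.800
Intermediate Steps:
l = -5 (l = (-1 - 1*4)*1 = (-1 - 4)*1 = -5*1 = -5)
T(x, Q) = 7/10 (T(x, Q) = -(-2*(-3)/5 + 4/(-1))/4 = -(6*(⅕) + 4*(-1))/4 = -(6/5 - 4)/4 = -¼*(-14/5) = 7/10)
(11 + 43)*T(l, 4) = (11 + 43)*(7/10) = 54*(7/10) = 189/5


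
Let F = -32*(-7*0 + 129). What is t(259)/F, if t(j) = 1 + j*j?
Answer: -33541/2064 ≈ -16.250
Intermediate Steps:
t(j) = 1 + j²
F = -4128 (F = -32*(0 + 129) = -32*129 = -4128)
t(259)/F = (1 + 259²)/(-4128) = (1 + 67081)*(-1/4128) = 67082*(-1/4128) = -33541/2064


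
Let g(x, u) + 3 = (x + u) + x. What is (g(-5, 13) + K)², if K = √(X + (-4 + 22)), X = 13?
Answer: 31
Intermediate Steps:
K = √31 (K = √(13 + (-4 + 22)) = √(13 + 18) = √31 ≈ 5.5678)
g(x, u) = -3 + u + 2*x (g(x, u) = -3 + ((x + u) + x) = -3 + ((u + x) + x) = -3 + (u + 2*x) = -3 + u + 2*x)
(g(-5, 13) + K)² = ((-3 + 13 + 2*(-5)) + √31)² = ((-3 + 13 - 10) + √31)² = (0 + √31)² = (√31)² = 31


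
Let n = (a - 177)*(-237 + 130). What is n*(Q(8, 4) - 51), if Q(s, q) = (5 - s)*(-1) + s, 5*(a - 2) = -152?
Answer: -879112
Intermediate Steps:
a = -142/5 (a = 2 + (⅕)*(-152) = 2 - 152/5 = -142/5 ≈ -28.400)
n = 109889/5 (n = (-142/5 - 177)*(-237 + 130) = -1027/5*(-107) = 109889/5 ≈ 21978.)
Q(s, q) = -5 + 2*s (Q(s, q) = (-5 + s) + s = -5 + 2*s)
n*(Q(8, 4) - 51) = 109889*((-5 + 2*8) - 51)/5 = 109889*((-5 + 16) - 51)/5 = 109889*(11 - 51)/5 = (109889/5)*(-40) = -879112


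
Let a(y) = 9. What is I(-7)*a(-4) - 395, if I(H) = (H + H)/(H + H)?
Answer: -386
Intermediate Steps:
I(H) = 1 (I(H) = (2*H)/((2*H)) = (2*H)*(1/(2*H)) = 1)
I(-7)*a(-4) - 395 = 1*9 - 395 = 9 - 395 = -386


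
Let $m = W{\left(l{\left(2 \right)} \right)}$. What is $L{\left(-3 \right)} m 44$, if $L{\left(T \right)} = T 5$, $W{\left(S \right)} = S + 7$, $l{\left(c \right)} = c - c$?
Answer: $-4620$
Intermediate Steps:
$l{\left(c \right)} = 0$
$W{\left(S \right)} = 7 + S$
$m = 7$ ($m = 7 + 0 = 7$)
$L{\left(T \right)} = 5 T$
$L{\left(-3 \right)} m 44 = 5 \left(-3\right) 7 \cdot 44 = \left(-15\right) 7 \cdot 44 = \left(-105\right) 44 = -4620$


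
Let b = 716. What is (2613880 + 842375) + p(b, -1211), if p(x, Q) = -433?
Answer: 3455822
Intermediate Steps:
(2613880 + 842375) + p(b, -1211) = (2613880 + 842375) - 433 = 3456255 - 433 = 3455822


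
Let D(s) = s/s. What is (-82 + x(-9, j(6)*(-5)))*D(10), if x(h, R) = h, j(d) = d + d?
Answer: -91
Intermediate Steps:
j(d) = 2*d
D(s) = 1
(-82 + x(-9, j(6)*(-5)))*D(10) = (-82 - 9)*1 = -91*1 = -91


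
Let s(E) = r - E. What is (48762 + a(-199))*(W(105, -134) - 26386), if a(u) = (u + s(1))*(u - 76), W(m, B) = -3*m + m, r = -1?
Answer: -2766968052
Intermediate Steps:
s(E) = -1 - E
W(m, B) = -2*m
a(u) = (-76 + u)*(-2 + u) (a(u) = (u + (-1 - 1*1))*(u - 76) = (u + (-1 - 1))*(-76 + u) = (u - 2)*(-76 + u) = (-2 + u)*(-76 + u) = (-76 + u)*(-2 + u))
(48762 + a(-199))*(W(105, -134) - 26386) = (48762 + (152 + (-199)² - 78*(-199)))*(-2*105 - 26386) = (48762 + (152 + 39601 + 15522))*(-210 - 26386) = (48762 + 55275)*(-26596) = 104037*(-26596) = -2766968052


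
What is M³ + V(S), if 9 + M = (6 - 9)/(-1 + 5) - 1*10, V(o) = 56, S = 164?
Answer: -489455/64 ≈ -7647.7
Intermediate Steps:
M = -79/4 (M = -9 + ((6 - 9)/(-1 + 5) - 1*10) = -9 + (-3/4 - 10) = -9 + (-3*¼ - 10) = -9 + (-¾ - 10) = -9 - 43/4 = -79/4 ≈ -19.750)
M³ + V(S) = (-79/4)³ + 56 = -493039/64 + 56 = -489455/64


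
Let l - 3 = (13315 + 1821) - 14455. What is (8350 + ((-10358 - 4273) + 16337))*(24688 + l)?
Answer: 255140832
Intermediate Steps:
l = 684 (l = 3 + ((13315 + 1821) - 14455) = 3 + (15136 - 14455) = 3 + 681 = 684)
(8350 + ((-10358 - 4273) + 16337))*(24688 + l) = (8350 + ((-10358 - 4273) + 16337))*(24688 + 684) = (8350 + (-14631 + 16337))*25372 = (8350 + 1706)*25372 = 10056*25372 = 255140832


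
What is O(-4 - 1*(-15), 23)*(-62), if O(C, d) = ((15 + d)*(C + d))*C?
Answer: -881144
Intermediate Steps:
O(C, d) = C*(15 + d)*(C + d)
O(-4 - 1*(-15), 23)*(-62) = ((-4 - 1*(-15))*(23² + 15*(-4 - 1*(-15)) + 15*23 + (-4 - 1*(-15))*23))*(-62) = ((-4 + 15)*(529 + 15*(-4 + 15) + 345 + (-4 + 15)*23))*(-62) = (11*(529 + 15*11 + 345 + 11*23))*(-62) = (11*(529 + 165 + 345 + 253))*(-62) = (11*1292)*(-62) = 14212*(-62) = -881144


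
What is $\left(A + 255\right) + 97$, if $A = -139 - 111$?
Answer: $102$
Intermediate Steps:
$A = -250$ ($A = -139 - 111 = -250$)
$\left(A + 255\right) + 97 = \left(-250 + 255\right) + 97 = 5 + 97 = 102$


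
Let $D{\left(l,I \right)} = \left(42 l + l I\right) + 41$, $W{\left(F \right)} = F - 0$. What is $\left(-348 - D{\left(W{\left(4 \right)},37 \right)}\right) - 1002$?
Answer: $-1707$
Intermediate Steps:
$W{\left(F \right)} = F$ ($W{\left(F \right)} = F + \left(-5 + 5\right) = F + 0 = F$)
$D{\left(l,I \right)} = 41 + 42 l + I l$ ($D{\left(l,I \right)} = \left(42 l + I l\right) + 41 = 41 + 42 l + I l$)
$\left(-348 - D{\left(W{\left(4 \right)},37 \right)}\right) - 1002 = \left(-348 - \left(41 + 42 \cdot 4 + 37 \cdot 4\right)\right) - 1002 = \left(-348 - \left(41 + 168 + 148\right)\right) - 1002 = \left(-348 - 357\right) - 1002 = -705 - 1002 = -1707$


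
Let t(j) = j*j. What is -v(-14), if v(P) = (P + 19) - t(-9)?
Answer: 76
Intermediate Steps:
t(j) = j²
v(P) = -62 + P (v(P) = (P + 19) - 1*(-9)² = (19 + P) - 1*81 = (19 + P) - 81 = -62 + P)
-v(-14) = -(-62 - 14) = -1*(-76) = 76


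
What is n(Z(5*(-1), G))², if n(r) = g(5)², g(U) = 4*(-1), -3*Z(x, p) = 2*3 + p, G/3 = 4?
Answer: 256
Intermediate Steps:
G = 12 (G = 3*4 = 12)
Z(x, p) = -2 - p/3 (Z(x, p) = -(2*3 + p)/3 = -(6 + p)/3 = -2 - p/3)
g(U) = -4
n(r) = 16 (n(r) = (-4)² = 16)
n(Z(5*(-1), G))² = 16² = 256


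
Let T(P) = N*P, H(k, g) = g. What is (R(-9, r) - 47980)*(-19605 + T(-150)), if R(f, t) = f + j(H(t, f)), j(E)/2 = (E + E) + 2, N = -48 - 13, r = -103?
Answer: 502059555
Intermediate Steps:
N = -61
j(E) = 4 + 4*E (j(E) = 2*((E + E) + 2) = 2*(2*E + 2) = 2*(2 + 2*E) = 4 + 4*E)
T(P) = -61*P
R(f, t) = 4 + 5*f (R(f, t) = f + (4 + 4*f) = 4 + 5*f)
(R(-9, r) - 47980)*(-19605 + T(-150)) = ((4 + 5*(-9)) - 47980)*(-19605 - 61*(-150)) = ((4 - 45) - 47980)*(-19605 + 9150) = (-41 - 47980)*(-10455) = -48021*(-10455) = 502059555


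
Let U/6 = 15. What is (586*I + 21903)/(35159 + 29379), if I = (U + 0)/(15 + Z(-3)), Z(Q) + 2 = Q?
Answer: 27177/64538 ≈ 0.42110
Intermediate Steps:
U = 90 (U = 6*15 = 90)
Z(Q) = -2 + Q
I = 9 (I = (90 + 0)/(15 + (-2 - 3)) = 90/(15 - 5) = 90/10 = 90*(1/10) = 9)
(586*I + 21903)/(35159 + 29379) = (586*9 + 21903)/(35159 + 29379) = (5274 + 21903)/64538 = 27177*(1/64538) = 27177/64538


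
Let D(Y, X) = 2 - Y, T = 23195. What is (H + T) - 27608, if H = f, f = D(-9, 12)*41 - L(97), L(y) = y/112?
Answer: -443841/112 ≈ -3962.9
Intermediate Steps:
L(y) = y/112 (L(y) = y*(1/112) = y/112)
f = 50415/112 (f = (2 - 1*(-9))*41 - 97/112 = (2 + 9)*41 - 1*97/112 = 11*41 - 97/112 = 451 - 97/112 = 50415/112 ≈ 450.13)
H = 50415/112 ≈ 450.13
(H + T) - 27608 = (50415/112 + 23195) - 27608 = 2648255/112 - 27608 = -443841/112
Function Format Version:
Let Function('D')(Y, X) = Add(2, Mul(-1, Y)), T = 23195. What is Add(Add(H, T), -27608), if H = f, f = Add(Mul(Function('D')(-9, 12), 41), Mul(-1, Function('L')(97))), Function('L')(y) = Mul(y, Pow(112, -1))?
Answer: Rational(-443841, 112) ≈ -3962.9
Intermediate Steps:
Function('L')(y) = Mul(Rational(1, 112), y) (Function('L')(y) = Mul(y, Rational(1, 112)) = Mul(Rational(1, 112), y))
f = Rational(50415, 112) (f = Add(Mul(Add(2, Mul(-1, -9)), 41), Mul(-1, Mul(Rational(1, 112), 97))) = Add(Mul(Add(2, 9), 41), Mul(-1, Rational(97, 112))) = Add(Mul(11, 41), Rational(-97, 112)) = Add(451, Rational(-97, 112)) = Rational(50415, 112) ≈ 450.13)
H = Rational(50415, 112) ≈ 450.13
Add(Add(H, T), -27608) = Add(Add(Rational(50415, 112), 23195), -27608) = Add(Rational(2648255, 112), -27608) = Rational(-443841, 112)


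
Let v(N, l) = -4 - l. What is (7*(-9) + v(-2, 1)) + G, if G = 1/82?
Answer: -5575/82 ≈ -67.988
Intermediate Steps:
G = 1/82 ≈ 0.012195
(7*(-9) + v(-2, 1)) + G = (7*(-9) + (-4 - 1*1)) + 1/82 = (-63 + (-4 - 1)) + 1/82 = (-63 - 5) + 1/82 = -68 + 1/82 = -5575/82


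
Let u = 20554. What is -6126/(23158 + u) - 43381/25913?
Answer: -1027506655/566354528 ≈ -1.8142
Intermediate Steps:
-6126/(23158 + u) - 43381/25913 = -6126/(23158 + 20554) - 43381/25913 = -6126/43712 - 43381*1/25913 = -6126*1/43712 - 43381/25913 = -3063/21856 - 43381/25913 = -1027506655/566354528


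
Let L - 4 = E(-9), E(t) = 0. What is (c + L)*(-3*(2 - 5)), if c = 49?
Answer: 477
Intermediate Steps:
L = 4 (L = 4 + 0 = 4)
(c + L)*(-3*(2 - 5)) = (49 + 4)*(-3*(2 - 5)) = 53*(-3*(-3)) = 53*9 = 477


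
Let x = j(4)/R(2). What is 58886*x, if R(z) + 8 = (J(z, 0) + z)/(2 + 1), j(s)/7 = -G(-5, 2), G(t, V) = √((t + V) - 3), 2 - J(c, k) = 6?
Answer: 618303*I*√6/13 ≈ 1.165e+5*I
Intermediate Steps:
J(c, k) = -4 (J(c, k) = 2 - 1*6 = 2 - 6 = -4)
G(t, V) = √(-3 + V + t) (G(t, V) = √((V + t) - 3) = √(-3 + V + t))
j(s) = -7*I*√6 (j(s) = 7*(-√(-3 + 2 - 5)) = 7*(-√(-6)) = 7*(-I*√6) = -7*I*√6)
R(z) = -28/3 + z/3 (R(z) = -8 + (-4 + z)/(2 + 1) = -8 + (-4 + z)/3 = -8 + (-4 + z)*(⅓) = -8 + (-4/3 + z/3) = -28/3 + z/3)
x = 21*I*√6/26 (x = (-7*I*√6)/(-28/3 + (⅓)*2) = (-7*I*√6)/(-28/3 + ⅔) = (-7*I*√6)/(-26/3) = -7*I*√6*(-3/26) = 21*I*√6/26 ≈ 1.9784*I)
58886*x = 58886*(21*I*√6/26) = 618303*I*√6/13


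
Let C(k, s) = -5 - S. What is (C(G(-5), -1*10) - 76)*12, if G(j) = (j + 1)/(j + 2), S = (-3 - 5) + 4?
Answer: -924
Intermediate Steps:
S = -4 (S = -8 + 4 = -4)
G(j) = (1 + j)/(2 + j)
C(k, s) = -1 (C(k, s) = -5 - 1*(-4) = -5 + 4 = -1)
(C(G(-5), -1*10) - 76)*12 = (-1 - 76)*12 = -77*12 = -924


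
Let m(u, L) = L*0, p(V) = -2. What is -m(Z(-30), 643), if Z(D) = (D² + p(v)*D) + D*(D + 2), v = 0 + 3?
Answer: 0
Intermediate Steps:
v = 3
Z(D) = D² - 2*D + D*(2 + D) (Z(D) = (D² - 2*D) + D*(D + 2) = (D² - 2*D) + D*(2 + D) = D² - 2*D + D*(2 + D))
m(u, L) = 0
-m(Z(-30), 643) = -1*0 = 0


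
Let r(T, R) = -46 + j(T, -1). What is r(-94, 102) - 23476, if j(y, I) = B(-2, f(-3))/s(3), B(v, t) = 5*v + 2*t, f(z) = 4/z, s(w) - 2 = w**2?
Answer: -776264/33 ≈ -23523.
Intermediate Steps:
s(w) = 2 + w**2
B(v, t) = 2*t + 5*v
j(y, I) = -38/33 (j(y, I) = (2*(4/(-3)) + 5*(-2))/(2 + 3**2) = (2*(4*(-1/3)) - 10)/(2 + 9) = (2*(-4/3) - 10)/11 = (-8/3 - 10)*(1/11) = -38/3*1/11 = -38/33)
r(T, R) = -1556/33 (r(T, R) = -46 - 38/33 = -1556/33)
r(-94, 102) - 23476 = -1556/33 - 23476 = -776264/33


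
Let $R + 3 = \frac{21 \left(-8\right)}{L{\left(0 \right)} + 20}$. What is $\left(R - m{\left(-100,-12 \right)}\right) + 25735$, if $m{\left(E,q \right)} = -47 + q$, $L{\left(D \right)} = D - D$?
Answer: $\frac{128913}{5} \approx 25783.0$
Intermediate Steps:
$L{\left(D \right)} = 0$
$R = - \frac{57}{5}$ ($R = -3 + \frac{21 \left(-8\right)}{0 + 20} = -3 - \frac{168}{20} = -3 - \frac{42}{5} = - \frac{57}{5} \approx -11.4$)
$\left(R - m{\left(-100,-12 \right)}\right) + 25735 = \left(- \frac{57}{5} - \left(-47 - 12\right)\right) + 25735 = \left(- \frac{57}{5} - -59\right) + 25735 = \left(- \frac{57}{5} + 59\right) + 25735 = \frac{238}{5} + 25735 = \frac{128913}{5}$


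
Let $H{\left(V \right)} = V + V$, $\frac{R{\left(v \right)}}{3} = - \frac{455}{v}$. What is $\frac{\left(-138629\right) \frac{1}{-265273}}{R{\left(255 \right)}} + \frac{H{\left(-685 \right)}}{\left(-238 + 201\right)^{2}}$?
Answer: $- \frac{36297897627}{33047445067} \approx -1.0984$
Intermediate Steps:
$R{\left(v \right)} = - \frac{1365}{v}$ ($R{\left(v \right)} = 3 \left(- \frac{455}{v}\right) = - \frac{1365}{v}$)
$H{\left(V \right)} = 2 V$
$\frac{\left(-138629\right) \frac{1}{-265273}}{R{\left(255 \right)}} + \frac{H{\left(-685 \right)}}{\left(-238 + 201\right)^{2}} = \frac{\left(-138629\right) \frac{1}{-265273}}{\left(-1365\right) \frac{1}{255}} + \frac{2 \left(-685\right)}{\left(-238 + 201\right)^{2}} = \frac{\left(-138629\right) \left(- \frac{1}{265273}\right)}{\left(-1365\right) \frac{1}{255}} - \frac{1370}{\left(-37\right)^{2}} = \frac{138629}{265273 \left(- \frac{91}{17}\right)} - \frac{1370}{1369} = \frac{138629}{265273} \left(- \frac{17}{91}\right) - \frac{1370}{1369} = - \frac{2356693}{24139843} - \frac{1370}{1369} = - \frac{36297897627}{33047445067}$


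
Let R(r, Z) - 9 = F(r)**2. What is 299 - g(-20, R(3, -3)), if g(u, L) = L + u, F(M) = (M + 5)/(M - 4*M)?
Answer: 25046/81 ≈ 309.21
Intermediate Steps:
F(M) = -(5 + M)/(3*M) (F(M) = (5 + M)/((-3*M)) = (5 + M)*(-1/(3*M)) = -(5 + M)/(3*M))
R(r, Z) = 9 + (-5 - r)**2/(9*r**2) (R(r, Z) = 9 + ((-5 - r)/(3*r))**2 = 9 + (-5 - r)**2/(9*r**2))
299 - g(-20, R(3, -3)) = 299 - ((9 + (1/9)*(5 + 3)**2/3**2) - 20) = 299 - ((9 + (1/9)*(1/9)*8**2) - 20) = 299 - ((9 + (1/9)*(1/9)*64) - 20) = 299 - ((9 + 64/81) - 20) = 299 - (793/81 - 20) = 299 - 1*(-827/81) = 299 + 827/81 = 25046/81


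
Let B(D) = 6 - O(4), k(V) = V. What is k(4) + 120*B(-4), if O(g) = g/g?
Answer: 604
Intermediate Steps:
O(g) = 1
B(D) = 5 (B(D) = 6 - 1*1 = 6 - 1 = 5)
k(4) + 120*B(-4) = 4 + 120*5 = 4 + 600 = 604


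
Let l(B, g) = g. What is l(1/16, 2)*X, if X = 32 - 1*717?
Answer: -1370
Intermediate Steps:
X = -685 (X = 32 - 717 = -685)
l(1/16, 2)*X = 2*(-685) = -1370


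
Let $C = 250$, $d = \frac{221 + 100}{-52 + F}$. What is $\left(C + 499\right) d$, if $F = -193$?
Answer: $- \frac{34347}{35} \approx -981.34$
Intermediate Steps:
$d = - \frac{321}{245}$ ($d = \frac{221 + 100}{-52 - 193} = \frac{321}{-245} = 321 \left(- \frac{1}{245}\right) = - \frac{321}{245} \approx -1.3102$)
$\left(C + 499\right) d = \left(250 + 499\right) \left(- \frac{321}{245}\right) = 749 \left(- \frac{321}{245}\right) = - \frac{34347}{35}$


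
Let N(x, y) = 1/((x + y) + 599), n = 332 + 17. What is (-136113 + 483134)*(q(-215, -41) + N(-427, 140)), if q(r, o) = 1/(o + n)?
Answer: 53788255/24024 ≈ 2238.9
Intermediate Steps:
n = 349
N(x, y) = 1/(599 + x + y)
q(r, o) = 1/(349 + o) (q(r, o) = 1/(o + 349) = 1/(349 + o))
(-136113 + 483134)*(q(-215, -41) + N(-427, 140)) = (-136113 + 483134)*(1/(349 - 41) + 1/(599 - 427 + 140)) = 347021*(1/308 + 1/312) = 347021*(155/24024) = 53788255/24024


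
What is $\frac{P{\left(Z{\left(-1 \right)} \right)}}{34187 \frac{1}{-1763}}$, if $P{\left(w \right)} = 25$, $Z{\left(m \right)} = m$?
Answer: $- \frac{44075}{34187} \approx -1.2892$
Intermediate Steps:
$\frac{P{\left(Z{\left(-1 \right)} \right)}}{34187 \frac{1}{-1763}} = \frac{25}{34187 \frac{1}{-1763}} = \frac{25}{34187 \left(- \frac{1}{1763}\right)} = \frac{25}{- \frac{34187}{1763}} = 25 \left(- \frac{1763}{34187}\right) = - \frac{44075}{34187}$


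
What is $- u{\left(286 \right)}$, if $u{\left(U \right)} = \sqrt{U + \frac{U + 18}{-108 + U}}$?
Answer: $- \frac{\sqrt{2278934}}{89} \approx -16.962$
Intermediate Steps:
$u{\left(U \right)} = \sqrt{U + \frac{18 + U}{-108 + U}}$
$- u{\left(286 \right)} = - \sqrt{\frac{18 + 286 + 286 \left(-108 + 286\right)}{-108 + 286}} = - \sqrt{\frac{18 + 286 + 286 \cdot 178}{178}} = - \sqrt{\frac{18 + 286 + 50908}{178}} = - \sqrt{\frac{1}{178} \cdot 51212} = - \sqrt{\frac{25606}{89}} = - \frac{\sqrt{2278934}}{89}$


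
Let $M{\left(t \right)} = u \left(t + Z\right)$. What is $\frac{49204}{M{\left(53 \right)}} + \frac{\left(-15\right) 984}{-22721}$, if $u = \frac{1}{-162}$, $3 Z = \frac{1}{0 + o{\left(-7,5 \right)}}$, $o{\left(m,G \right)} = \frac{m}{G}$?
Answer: $- \frac{950824364922}{6293717} \approx -1.5108 \cdot 10^{5}$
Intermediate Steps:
$Z = - \frac{5}{21}$ ($Z = \frac{1}{3 \left(0 - \frac{7}{5}\right)} = \frac{1}{3 \left(- \frac{7}{5}\right)} = \frac{1}{3} \left(- \frac{5}{7}\right) = - \frac{5}{21} \approx -0.2381$)
$u = - \frac{1}{162} \approx -0.0061728$
$M{\left(t \right)} = \frac{5}{3402} - \frac{t}{162}$ ($M{\left(t \right)} = - \frac{t - \frac{5}{21}}{162} = - \frac{- \frac{5}{21} + t}{162} = \frac{5}{3402} - \frac{t}{162}$)
$\frac{49204}{M{\left(53 \right)}} + \frac{\left(-15\right) 984}{-22721} = \frac{49204}{\frac{5}{3402} - \frac{53}{162}} + \frac{\left(-15\right) 984}{-22721} = \frac{49204}{\frac{5}{3402} - \frac{53}{162}} - - \frac{14760}{22721} = \frac{49204}{- \frac{554}{1701}} + \frac{14760}{22721} = 49204 \left(- \frac{1701}{554}\right) + \frac{14760}{22721} = - \frac{41848002}{277} + \frac{14760}{22721} = - \frac{950824364922}{6293717}$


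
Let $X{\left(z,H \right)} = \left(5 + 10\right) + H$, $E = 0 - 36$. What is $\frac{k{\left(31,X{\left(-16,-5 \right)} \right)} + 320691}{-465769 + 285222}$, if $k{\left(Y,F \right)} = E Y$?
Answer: $- \frac{319575}{180547} \approx -1.77$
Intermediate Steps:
$E = -36$ ($E = 0 - 36 = -36$)
$X{\left(z,H \right)} = 15 + H$
$k{\left(Y,F \right)} = - 36 Y$
$\frac{k{\left(31,X{\left(-16,-5 \right)} \right)} + 320691}{-465769 + 285222} = \frac{\left(-36\right) 31 + 320691}{-465769 + 285222} = \frac{-1116 + 320691}{-180547} = 319575 \left(- \frac{1}{180547}\right) = - \frac{319575}{180547}$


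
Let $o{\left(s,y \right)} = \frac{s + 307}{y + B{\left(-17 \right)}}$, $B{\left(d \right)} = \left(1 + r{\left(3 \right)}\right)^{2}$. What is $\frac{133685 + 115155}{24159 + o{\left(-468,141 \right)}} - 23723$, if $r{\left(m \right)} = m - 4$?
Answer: $- \frac{40385786047}{1703129} \approx -23713.0$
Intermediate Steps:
$r{\left(m \right)} = -4 + m$
$B{\left(d \right)} = 0$ ($B{\left(d \right)} = \left(1 + \left(-4 + 3\right)\right)^{2} = \left(1 - 1\right)^{2} = 0^{2} = 0$)
$o{\left(s,y \right)} = \frac{307 + s}{y}$ ($o{\left(s,y \right)} = \frac{s + 307}{y + 0} = \frac{307 + s}{y}$)
$\frac{133685 + 115155}{24159 + o{\left(-468,141 \right)}} - 23723 = \frac{133685 + 115155}{24159 + \frac{307 - 468}{141}} - 23723 = \frac{248840}{24159 + \frac{1}{141} \left(-161\right)} - 23723 = \frac{248840}{24159 - \frac{161}{141}} - 23723 = \frac{248840}{\frac{3406258}{141}} - 23723 = 248840 \cdot \frac{141}{3406258} - 23723 = \frac{17543220}{1703129} - 23723 = - \frac{40385786047}{1703129}$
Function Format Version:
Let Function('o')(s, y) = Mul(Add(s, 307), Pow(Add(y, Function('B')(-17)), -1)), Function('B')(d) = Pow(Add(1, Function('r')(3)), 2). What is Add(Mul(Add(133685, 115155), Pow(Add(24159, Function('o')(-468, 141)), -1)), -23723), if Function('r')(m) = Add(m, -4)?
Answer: Rational(-40385786047, 1703129) ≈ -23713.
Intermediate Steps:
Function('r')(m) = Add(-4, m)
Function('B')(d) = 0 (Function('B')(d) = Pow(Add(1, Add(-4, 3)), 2) = Pow(Add(1, -1), 2) = Pow(0, 2) = 0)
Function('o')(s, y) = Mul(Pow(y, -1), Add(307, s)) (Function('o')(s, y) = Mul(Add(s, 307), Pow(Add(y, 0), -1)) = Mul(Add(307, s), Pow(y, -1)) = Mul(Pow(y, -1), Add(307, s)))
Add(Mul(Add(133685, 115155), Pow(Add(24159, Function('o')(-468, 141)), -1)), -23723) = Add(Mul(Add(133685, 115155), Pow(Add(24159, Mul(Pow(141, -1), Add(307, -468))), -1)), -23723) = Add(Mul(248840, Pow(Add(24159, Mul(Rational(1, 141), -161)), -1)), -23723) = Add(Mul(248840, Pow(Add(24159, Rational(-161, 141)), -1)), -23723) = Add(Mul(248840, Pow(Rational(3406258, 141), -1)), -23723) = Add(Mul(248840, Rational(141, 3406258)), -23723) = Add(Rational(17543220, 1703129), -23723) = Rational(-40385786047, 1703129)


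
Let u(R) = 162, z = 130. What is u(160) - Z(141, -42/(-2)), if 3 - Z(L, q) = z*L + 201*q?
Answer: 22710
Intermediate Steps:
Z(L, q) = 3 - 201*q - 130*L (Z(L, q) = 3 - (130*L + 201*q) = 3 + (-201*q - 130*L) = 3 - 201*q - 130*L)
u(160) - Z(141, -42/(-2)) = 162 - (3 - (-8442)/(-2) - 130*141) = 162 - (3 - (-8442)*(-1)/2 - 18330) = 162 - (3 - 201*21 - 18330) = 162 - (3 - 4221 - 18330) = 162 - 1*(-22548) = 162 + 22548 = 22710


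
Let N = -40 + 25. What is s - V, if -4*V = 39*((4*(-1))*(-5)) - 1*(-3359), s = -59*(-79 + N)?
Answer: 26323/4 ≈ 6580.8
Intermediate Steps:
N = -15
s = 5546 (s = -59*(-79 - 15) = -59*(-94) = 5546)
V = -4139/4 (V = -(39*((4*(-1))*(-5)) - 1*(-3359))/4 = -(39*(-4*(-5)) + 3359)/4 = -(39*20 + 3359)/4 = -(780 + 3359)/4 = -1/4*4139 = -4139/4 ≈ -1034.8)
s - V = 5546 - 1*(-4139/4) = 5546 + 4139/4 = 26323/4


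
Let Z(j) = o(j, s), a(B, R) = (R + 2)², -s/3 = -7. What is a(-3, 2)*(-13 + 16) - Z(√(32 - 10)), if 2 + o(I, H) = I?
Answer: 50 - √22 ≈ 45.310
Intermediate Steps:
s = 21 (s = -3*(-7) = 21)
a(B, R) = (2 + R)²
o(I, H) = -2 + I
Z(j) = -2 + j
a(-3, 2)*(-13 + 16) - Z(√(32 - 10)) = (2 + 2)²*(-13 + 16) - (-2 + √(32 - 10)) = 4²*3 - (-2 + √22) = 16*3 + (2 - √22) = 48 + (2 - √22) = 50 - √22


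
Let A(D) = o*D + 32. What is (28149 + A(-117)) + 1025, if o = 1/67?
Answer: 1956685/67 ≈ 29204.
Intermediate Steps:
o = 1/67 ≈ 0.014925
A(D) = 32 + D/67 (A(D) = D/67 + 32 = 32 + D/67)
(28149 + A(-117)) + 1025 = (28149 + (32 + (1/67)*(-117))) + 1025 = (28149 + (32 - 117/67)) + 1025 = (28149 + 2027/67) + 1025 = 1888010/67 + 1025 = 1956685/67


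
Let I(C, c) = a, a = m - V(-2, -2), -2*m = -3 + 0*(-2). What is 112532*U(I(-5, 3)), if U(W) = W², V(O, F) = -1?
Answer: 703325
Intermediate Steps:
m = 3/2 (m = -(-3 + 0*(-2))/2 = -(-3 + 0)/2 = -½*(-3) = 3/2 ≈ 1.5000)
a = 5/2 (a = 3/2 - 1*(-1) = 3/2 + 1 = 5/2 ≈ 2.5000)
I(C, c) = 5/2
112532*U(I(-5, 3)) = 112532*(5/2)² = 112532*(25/4) = 703325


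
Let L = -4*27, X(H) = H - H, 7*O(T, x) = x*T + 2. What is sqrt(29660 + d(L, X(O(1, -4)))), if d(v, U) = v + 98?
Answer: 5*sqrt(1186) ≈ 172.19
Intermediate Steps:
O(T, x) = 2/7 + T*x/7 (O(T, x) = (x*T + 2)/7 = (T*x + 2)/7 = (2 + T*x)/7 = 2/7 + T*x/7)
X(H) = 0
L = -108
d(v, U) = 98 + v
sqrt(29660 + d(L, X(O(1, -4)))) = sqrt(29660 + (98 - 108)) = sqrt(29660 - 10) = sqrt(29650) = 5*sqrt(1186)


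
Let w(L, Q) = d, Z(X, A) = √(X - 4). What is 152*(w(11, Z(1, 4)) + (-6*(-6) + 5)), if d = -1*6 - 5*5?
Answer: 1520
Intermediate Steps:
Z(X, A) = √(-4 + X)
d = -31 (d = -6 - 25 = -31)
w(L, Q) = -31
152*(w(11, Z(1, 4)) + (-6*(-6) + 5)) = 152*(-31 + (-6*(-6) + 5)) = 152*(-31 + (36 + 5)) = 152*(-31 + 41) = 152*10 = 1520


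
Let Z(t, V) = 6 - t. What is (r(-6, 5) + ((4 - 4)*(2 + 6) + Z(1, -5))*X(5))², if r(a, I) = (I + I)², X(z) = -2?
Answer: 8100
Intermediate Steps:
r(a, I) = 4*I² (r(a, I) = (2*I)² = 4*I²)
(r(-6, 5) + ((4 - 4)*(2 + 6) + Z(1, -5))*X(5))² = (4*5² + ((4 - 4)*(2 + 6) + (6 - 1*1))*(-2))² = (4*25 + (0*8 + (6 - 1))*(-2))² = (100 + (0 + 5)*(-2))² = (100 + 5*(-2))² = (100 - 10)² = 90² = 8100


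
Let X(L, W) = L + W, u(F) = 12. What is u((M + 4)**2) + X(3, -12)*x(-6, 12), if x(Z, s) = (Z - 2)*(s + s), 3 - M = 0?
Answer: 1740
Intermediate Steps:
M = 3 (M = 3 - 1*0 = 3 + 0 = 3)
x(Z, s) = 2*s*(-2 + Z) (x(Z, s) = (-2 + Z)*(2*s) = 2*s*(-2 + Z))
u((M + 4)**2) + X(3, -12)*x(-6, 12) = 12 + (3 - 12)*(2*12*(-2 - 6)) = 12 - 18*12*(-8) = 12 - 9*(-192) = 12 + 1728 = 1740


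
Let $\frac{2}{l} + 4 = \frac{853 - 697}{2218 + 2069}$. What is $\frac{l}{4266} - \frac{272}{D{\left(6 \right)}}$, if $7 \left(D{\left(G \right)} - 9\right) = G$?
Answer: $- \frac{7667638883}{277870176} \approx -27.594$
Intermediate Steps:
$D{\left(G \right)} = 9 + \frac{G}{7}$
$l = - \frac{1429}{2832}$ ($l = \frac{2}{-4 + \frac{853 - 697}{2218 + 2069}} = \frac{2}{-4 + \frac{156}{4287}} = \frac{2}{-4 + 156 \cdot \frac{1}{4287}} = \frac{2}{-4 + \frac{52}{1429}} = \frac{2}{- \frac{5664}{1429}} = 2 \left(- \frac{1429}{5664}\right) = - \frac{1429}{2832} \approx -0.50459$)
$\frac{l}{4266} - \frac{272}{D{\left(6 \right)}} = - \frac{1429}{2832 \cdot 4266} - \frac{272}{9 + \frac{1}{7} \cdot 6} = \left(- \frac{1429}{2832}\right) \frac{1}{4266} - \frac{272}{9 + \frac{6}{7}} = - \frac{1429}{12081312} - \frac{272}{\frac{69}{7}} = - \frac{1429}{12081312} - \frac{1904}{69} = - \frac{7667638883}{277870176}$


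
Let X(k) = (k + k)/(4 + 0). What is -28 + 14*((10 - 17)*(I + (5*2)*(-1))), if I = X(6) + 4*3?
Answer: -518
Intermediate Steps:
X(k) = k/2 (X(k) = (2*k)/4 = (2*k)*(1/4) = k/2)
I = 15 (I = (1/2)*6 + 4*3 = 3 + 12 = 15)
-28 + 14*((10 - 17)*(I + (5*2)*(-1))) = -28 + 14*((10 - 17)*(15 + (5*2)*(-1))) = -28 + 14*(-7*(15 + 10*(-1))) = -28 + 14*(-7*(15 - 10)) = -28 + 14*(-7*5) = -28 + 14*(-35) = -28 - 490 = -518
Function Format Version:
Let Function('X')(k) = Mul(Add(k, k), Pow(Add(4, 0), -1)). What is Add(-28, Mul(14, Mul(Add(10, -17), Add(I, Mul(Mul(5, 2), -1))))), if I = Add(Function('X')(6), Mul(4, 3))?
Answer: -518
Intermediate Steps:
Function('X')(k) = Mul(Rational(1, 2), k) (Function('X')(k) = Mul(Mul(2, k), Pow(4, -1)) = Mul(Mul(2, k), Rational(1, 4)) = Mul(Rational(1, 2), k))
I = 15 (I = Add(Mul(Rational(1, 2), 6), Mul(4, 3)) = Add(3, 12) = 15)
Add(-28, Mul(14, Mul(Add(10, -17), Add(I, Mul(Mul(5, 2), -1))))) = Add(-28, Mul(14, Mul(Add(10, -17), Add(15, Mul(Mul(5, 2), -1))))) = Add(-28, Mul(14, Mul(-7, Add(15, Mul(10, -1))))) = Add(-28, Mul(14, Mul(-7, Add(15, -10)))) = Add(-28, Mul(14, Mul(-7, 5))) = Add(-28, Mul(14, -35)) = Add(-28, -490) = -518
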